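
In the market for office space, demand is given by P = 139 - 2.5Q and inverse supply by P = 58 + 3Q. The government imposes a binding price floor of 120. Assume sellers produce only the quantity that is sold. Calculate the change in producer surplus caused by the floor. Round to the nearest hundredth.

59.22

Without the control, 139 - 2.5Q = 58 + 3Q so Q* = 14.7273 and P* = 102.1818.
At the floor price 120, quantity demanded is (139 - 120)/2.5 = 7.6; demand is the short side, so Q = 7.6 trades at P = 120.
PS goes from (1/2)(14.7273)(44.1818) = 325.3388 to 384.56 (computed as (120 - 58)(7.6) - (1/2)(3)(7.6)^2), a change of 59.2212.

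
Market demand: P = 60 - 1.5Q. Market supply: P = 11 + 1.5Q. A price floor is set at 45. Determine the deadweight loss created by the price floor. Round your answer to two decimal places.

60.17

Without the control, 60 - 1.5Q = 11 + 1.5Q so Q* = 16.3333 and P* = 35.5.
At the floor price 45, quantity demanded is (60 - 45)/1.5 = 10; demand is the short side, so Q = 10 trades at P = 45.
At Q = 10 the demand price is 45 and the supply price is 26. Deadweight loss is the triangle between the curves from 10 to 16.3333: (1/2)(45 - 26)(16.3333 - 10) = 60.1667.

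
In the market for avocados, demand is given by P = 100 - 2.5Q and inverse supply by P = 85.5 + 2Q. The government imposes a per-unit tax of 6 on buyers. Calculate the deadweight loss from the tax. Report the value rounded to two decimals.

Pre-tax equilibrium: 100 - 2.5Q = 85.5 + 2Q gives Q* = 3.2222, P* = 91.9444.
A tax on buyers shifts demand down by 6: (100 - 6) - 2.5Q = 85.5 + 2Q, so Q_t = 1.8889. Buyers pay P_b = 95.2778; sellers receive P_s = P_b - 6 = 89.2778.
Deadweight loss is the triangle between the curves from Q_t to Q*: (1/2)(3.2222 - 1.8889)(6) = 4.

4.00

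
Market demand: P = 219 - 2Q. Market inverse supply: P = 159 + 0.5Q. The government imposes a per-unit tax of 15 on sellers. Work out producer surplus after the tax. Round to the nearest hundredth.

Pre-tax equilibrium: 219 - 2Q = 159 + 0.5Q gives Q* = 24, P* = 171.
A tax on sellers shifts supply up by 15: 219 - 2Q = 159 + 0.5Q + 15, so Q_t = 18. Buyers pay P_b = 183; sellers receive P_s = P_b - 15 = 168.
Producer surplus is the triangle above supply below P_s: (1/2)(18)(168 - 159) = 81.

81.00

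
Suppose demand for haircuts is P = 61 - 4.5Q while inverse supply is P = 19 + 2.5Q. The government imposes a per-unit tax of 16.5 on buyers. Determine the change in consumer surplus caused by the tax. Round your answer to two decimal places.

Without the tax, 61 - 4.5Q = 19 + 2.5Q so Q* = 6 and P* = 34.
With the tax, buyers' net willingness to pay falls by 16.5: (61 - 16.5) - 4.5Q = 19 + 2.5Q, so Q_t = 3.6429. Buyers pay P_b = 44.6071; sellers receive P_s = P_b - 16.5 = 28.1071.
Consumers lose the trapezoid between P* and P_b out to Q_t plus the triangle from Q_t to Q*: change in CS = 29.8584 - 81 = -51.1416.

-51.14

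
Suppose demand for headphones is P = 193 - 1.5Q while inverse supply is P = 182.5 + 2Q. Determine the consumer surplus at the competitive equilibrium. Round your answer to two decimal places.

Setting demand equal to supply, 10.5 = 3.5Q, so Q* = 3 and P* = 188.5.
CS is the area between the demand curve and P* from 0 to Q*: (1/2)(3)(4.5) = 6.75.

6.75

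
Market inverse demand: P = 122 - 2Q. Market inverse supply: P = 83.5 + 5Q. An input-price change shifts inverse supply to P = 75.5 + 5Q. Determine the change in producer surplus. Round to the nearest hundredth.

34.69

Initial equilibrium: Q_0 = 5.5, P_0 = 111; CS_0 = (1/2)(5.5)(11) = 30.25, PS_0 = (1/2)(5.5)(27.5) = 75.625.
New equilibrium: 122 - 2Q = 75.5 + 5Q gives Q_1 = 6.6429, P_1 = 108.7143; CS_1 = 44.1276, PS_1 = 110.3189.
Change in producer surplus = 110.3189 - 75.625 = 34.6939.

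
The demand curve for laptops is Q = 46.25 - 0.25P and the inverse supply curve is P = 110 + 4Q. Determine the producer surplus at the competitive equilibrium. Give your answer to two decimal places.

Rewriting demand in inverse form: P = 185 - 4Q.
Set 185 - 4Q = 110 + 4Q, which gives 75 = 8Q, so Q* = 9.375 and P* = 185 - 4(9.375) = 147.5.
The supply curve's price intercept is 110, so PS = (1/2)(Q*)(P* - 110) = (1/2)(9.375)(37.5) = 175.7812.

175.78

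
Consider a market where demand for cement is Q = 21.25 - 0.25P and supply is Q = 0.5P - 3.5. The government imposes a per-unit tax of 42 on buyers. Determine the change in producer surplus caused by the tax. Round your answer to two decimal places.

-133.00

Rewriting demand in inverse form: P = 85 - 4Q.
Rewriting supply in inverse form: P = 7 + 2Q.
Without the tax, 85 - 4Q = 7 + 2Q so Q* = 13 and P* = 33.
A tax on buyers shifts demand down by 42: (85 - 42) - 4Q = 7 + 2Q, so Q_t = 6. Buyers pay P_b = 61; sellers receive P_s = P_b - 42 = 19.
PS falls from (1/2)(13)(26) = 169 to (1/2)(6)(12) = 36, a change of -133.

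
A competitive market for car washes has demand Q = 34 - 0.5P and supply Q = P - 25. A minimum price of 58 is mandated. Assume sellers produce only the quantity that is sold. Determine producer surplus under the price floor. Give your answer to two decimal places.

Rewriting demand in inverse form: P = 68 - 2Q.
Rewriting supply in inverse form: P = 25 + Q.
Without the control, 68 - 2Q = 25 + Q so Q* = 14.3333 and P* = 39.3333.
At P = 58, buyers demand (68 - 58)/2 = 5 while sellers would supply more, so the quantity traded is 5 at price 58.
The supply price at Q = 5 is 30. PS is the trapezoid between 58 and supply over [0, 5]: (1/2)[(58 - 25) + (58 - 30)](5) = 152.5.

152.50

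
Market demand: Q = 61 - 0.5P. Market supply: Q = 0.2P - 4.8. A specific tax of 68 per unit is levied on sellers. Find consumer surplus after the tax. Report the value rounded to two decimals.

18.37

Rewriting demand in inverse form: P = 122 - 2Q.
Rewriting supply in inverse form: P = 24 + 5Q.
Pre-tax equilibrium: 122 - 2Q = 24 + 5Q gives Q* = 14, P* = 94.
A tax on sellers shifts supply up by 68: 122 - 2Q = 24 + 5Q + 68, so Q_t = 4.2857. Buyers pay P_b = 113.4286; sellers receive P_s = P_b - 68 = 45.4286.
Consumer surplus is the triangle under demand above P_b: (1/2)(4.2857)(122 - 113.4286) = 18.3673.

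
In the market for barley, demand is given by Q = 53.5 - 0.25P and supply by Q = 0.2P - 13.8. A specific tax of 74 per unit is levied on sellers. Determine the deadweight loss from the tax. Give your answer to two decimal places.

Rewriting demand in inverse form: P = 214 - 4Q.
Rewriting supply in inverse form: P = 69 + 5Q.
Without the tax, 214 - 4Q = 69 + 5Q so Q* = 16.1111 and P* = 149.5556.
A tax on sellers shifts supply up by 74: 214 - 4Q = 69 + 5Q + 74, so Q_t = 7.8889. Buyers pay P_b = 182.4444; sellers receive P_s = P_b - 74 = 108.4444.
Deadweight loss is the triangle between the curves from Q_t to Q*: (1/2)(16.1111 - 7.8889)(74) = 304.2222.

304.22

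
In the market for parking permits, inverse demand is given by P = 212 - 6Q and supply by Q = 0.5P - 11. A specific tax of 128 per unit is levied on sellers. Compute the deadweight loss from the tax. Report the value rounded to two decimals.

1024.00

Rewriting supply in inverse form: P = 22 + 2Q.
Without the tax, 212 - 6Q = 22 + 2Q so Q* = 23.75 and P* = 69.5.
With the tax, sellers need 128 more per unit: 212 - 6Q = 22 + 2Q + 128, so Q_t = 7.75. Buyers pay P_b = 165.5; sellers receive P_s = P_b - 128 = 37.5.
Deadweight loss is the triangle between the curves from Q_t to Q*: (1/2)(23.75 - 7.75)(128) = 1024.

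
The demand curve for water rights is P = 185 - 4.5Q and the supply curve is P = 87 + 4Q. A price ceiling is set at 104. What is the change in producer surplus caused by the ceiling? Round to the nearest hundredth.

-229.73

Free-market equilibrium: 185 - 4.5Q = 87 + 4Q gives Q* = 11.5294, P* = 133.1176.
At the ceiling price 104, quantity supplied is (104 - 87)/4 = 4.25; supply is the short side, so Q = 4.25 trades at P = 104.
PS goes from (1/2)(11.5294)(46.1176) = 265.8547 to 36.125 (computed as (104 - 87)(4.25) - (1/2)(4)(4.25)^2), a change of -229.7297.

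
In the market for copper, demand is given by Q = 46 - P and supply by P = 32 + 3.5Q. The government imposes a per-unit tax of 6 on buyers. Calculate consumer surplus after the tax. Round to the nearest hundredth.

Rewriting demand in inverse form: P = 46 - Q.
Without the tax, 46 - Q = 32 + 3.5Q so Q* = 3.1111 and P* = 42.8889.
A tax on buyers shifts demand down by 6: (46 - 6) - Q = 32 + 3.5Q, so Q_t = 1.7778. Buyers pay P_b = 44.2222; sellers receive P_s = P_b - 6 = 38.2222.
Consumer surplus is the triangle under demand above P_b: (1/2)(1.7778)(46 - 44.2222) = 1.5802.

1.58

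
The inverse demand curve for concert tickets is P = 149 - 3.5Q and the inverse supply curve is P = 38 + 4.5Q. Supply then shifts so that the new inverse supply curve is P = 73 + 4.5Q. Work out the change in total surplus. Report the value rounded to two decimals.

Initial equilibrium: Q_0 = 13.875, P_0 = 100.4375; CS_0 = (1/2)(13.875)(48.5625) = 336.9023, PS_0 = (1/2)(13.875)(62.4375) = 433.1602.
New equilibrium: 149 - 3.5Q = 73 + 4.5Q gives Q_1 = 9.5, P_1 = 115.75; CS_1 = 157.9375, PS_1 = 203.0625.
Change in total surplus = (157.9375 + 203.0625) - (336.9023 + 433.1602) = -409.0625.

-409.06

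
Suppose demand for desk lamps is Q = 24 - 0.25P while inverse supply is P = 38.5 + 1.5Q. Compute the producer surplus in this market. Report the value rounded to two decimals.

81.97

Rewriting demand in inverse form: P = 96 - 4Q.
Equilibrium: 96 - 4Q = 38.5 + 1.5Q, so Q* = 10.4545 and P* = 54.1818.
Producer surplus is the triangle above supply below P*: (1/2)(10.4545)(54.1818 - 38.5) = (1/2)(10.4545)(15.6818) = 81.9731.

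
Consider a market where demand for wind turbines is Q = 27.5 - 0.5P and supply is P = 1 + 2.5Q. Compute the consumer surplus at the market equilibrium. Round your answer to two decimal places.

144.00

Rewriting demand in inverse form: P = 55 - 2Q.
Setting demand equal to supply, 54 = 4.5Q, so Q* = 12 and P* = 31.
CS is the area between the demand curve and P* from 0 to Q*: (1/2)(12)(24) = 144.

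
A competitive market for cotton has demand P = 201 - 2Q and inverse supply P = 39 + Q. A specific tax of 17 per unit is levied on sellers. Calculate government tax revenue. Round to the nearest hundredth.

Pre-tax equilibrium: 201 - 2Q = 39 + Q gives Q* = 54, P* = 93.
A tax on sellers shifts supply up by 17: 201 - 2Q = 39 + Q + 17, so Q_t = 48.3333. Buyers pay P_b = 104.3333; sellers receive P_s = P_b - 17 = 87.3333.
Revenue is the tax times quantity traded: 17 x 48.3333 = 821.6667.

821.67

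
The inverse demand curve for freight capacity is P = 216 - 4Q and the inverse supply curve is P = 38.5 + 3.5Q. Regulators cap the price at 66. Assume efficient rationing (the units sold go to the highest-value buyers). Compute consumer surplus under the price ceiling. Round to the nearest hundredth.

Without the control, 216 - 4Q = 38.5 + 3.5Q so Q* = 23.6667 and P* = 121.3333.
At the ceiling price 66, quantity supplied is (66 - 38.5)/3.5 = 7.8571; supply is the short side, so Q = 7.8571 trades at P = 66.
The demand price at Q = 7.8571 is 184.5714. CS is the trapezoid between demand and 66 over [0, 7.8571]: (1/2)[(216 - 66) + (184.5714 - 66)](7.8571) = 1055.102.

1055.10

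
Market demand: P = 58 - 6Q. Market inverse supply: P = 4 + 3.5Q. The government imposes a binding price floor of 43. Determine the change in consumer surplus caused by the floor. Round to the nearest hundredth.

Without the control, 58 - 6Q = 4 + 3.5Q so Q* = 5.6842 and P* = 23.8947.
At the floor price 43, quantity demanded is (58 - 43)/6 = 2.5; demand is the short side, so Q = 2.5 trades at P = 43.
CS goes from (1/2)(5.6842)(34.1053) = 96.9307 to 18.75 (computed as (58 - 43)(2.5) - (1/2)(6)(2.5)^2), a change of -78.1807.

-78.18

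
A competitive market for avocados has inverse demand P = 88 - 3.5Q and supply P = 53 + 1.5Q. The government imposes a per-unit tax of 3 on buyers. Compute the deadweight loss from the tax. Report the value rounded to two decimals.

0.90

Without the tax, 88 - 3.5Q = 53 + 1.5Q so Q* = 7 and P* = 63.5.
A tax on buyers shifts demand down by 3: (88 - 3) - 3.5Q = 53 + 1.5Q, so Q_t = 6.4. Buyers pay P_b = 65.6; sellers receive P_s = P_b - 3 = 62.6.
Deadweight loss is the triangle between the curves from Q_t to Q*: (1/2)(7 - 6.4)(3) = 0.9.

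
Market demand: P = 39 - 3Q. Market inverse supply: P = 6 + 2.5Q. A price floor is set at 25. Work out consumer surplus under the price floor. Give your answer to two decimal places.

Free-market equilibrium: 39 - 3Q = 6 + 2.5Q gives Q* = 6, P* = 21.
At the floor price 25, quantity demanded is (39 - 25)/3 = 4.6667; demand is the short side, so Q = 4.6667 trades at P = 25.
CS is the triangle under demand above 25: (1/2)(4.6667)(39 - 25) = 32.6667.

32.67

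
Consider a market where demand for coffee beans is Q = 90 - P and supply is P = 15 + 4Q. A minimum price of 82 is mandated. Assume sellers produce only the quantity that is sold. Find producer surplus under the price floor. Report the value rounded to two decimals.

Rewriting demand in inverse form: P = 90 - Q.
Without the control, 90 - Q = 15 + 4Q so Q* = 15 and P* = 75.
At the floor price 82, quantity demanded is (90 - 82)/1 = 8; demand is the short side, so Q = 8 trades at P = 82.
The supply price at Q = 8 is 47. PS is the trapezoid between 82 and supply over [0, 8]: (1/2)[(82 - 15) + (82 - 47)](8) = 408.

408.00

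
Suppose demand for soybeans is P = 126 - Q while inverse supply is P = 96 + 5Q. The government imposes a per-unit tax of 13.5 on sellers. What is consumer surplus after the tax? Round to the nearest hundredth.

3.78

Pre-tax equilibrium: 126 - Q = 96 + 5Q gives Q* = 5, P* = 121.
A tax on sellers shifts supply up by 13.5: 126 - Q = 96 + 5Q + 13.5, so Q_t = 2.75. Buyers pay P_b = 123.25; sellers receive P_s = P_b - 13.5 = 109.75.
CS = (1/2)(Q_t)(126 - P_b) = (1/2)(2.75)(2.75) = 3.7812.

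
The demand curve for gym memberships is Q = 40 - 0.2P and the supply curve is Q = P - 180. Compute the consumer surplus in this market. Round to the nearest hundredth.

Rewriting demand in inverse form: P = 200 - 5Q.
Rewriting supply in inverse form: P = 180 + Q.
Set 200 - 5Q = 180 + Q, which gives 20 = 6Q, so Q* = 3.3333 and P* = 200 - 5(3.3333) = 183.3333.
The demand choke price is 200, so CS = (1/2)(Q*)(200 - P*) = (1/2)(3.3333)(16.6667) = 27.7778.

27.78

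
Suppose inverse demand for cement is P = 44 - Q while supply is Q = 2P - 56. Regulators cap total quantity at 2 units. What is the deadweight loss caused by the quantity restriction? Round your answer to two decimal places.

56.33

Rewriting supply in inverse form: P = 28 + 0.5Q.
Unrestricted equilibrium: Q* = (44 - 28)/(1 + 0.5) = 10.6667.
At Q = 2 the demand price is 44 - (2) = 42 and the supply price is 28 + 0.5(2) = 29.
DWL = (1/2)(gap between curves at 2) x (Q* - 2) = (1/2)(13)(8.6667) = 56.3333.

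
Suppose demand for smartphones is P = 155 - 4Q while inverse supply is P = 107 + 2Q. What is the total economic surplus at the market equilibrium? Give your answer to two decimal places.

Set 155 - 4Q = 107 + 2Q, which gives 48 = 6Q, so Q* = 8 and P* = 155 - 4(8) = 123.
Total surplus is the full triangle between the curves from 0 to Q*: (1/2)(8)(155 - 107) = 192.

192.00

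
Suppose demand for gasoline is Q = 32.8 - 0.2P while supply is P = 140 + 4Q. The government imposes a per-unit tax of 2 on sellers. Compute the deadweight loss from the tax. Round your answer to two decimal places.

Rewriting demand in inverse form: P = 164 - 5Q.
Pre-tax equilibrium: 164 - 5Q = 140 + 4Q gives Q* = 2.6667, P* = 150.6667.
A tax on sellers shifts supply up by 2: 164 - 5Q = 140 + 4Q + 2, so Q_t = 2.4444. Buyers pay P_b = 151.7778; sellers receive P_s = P_b - 2 = 149.7778.
Deadweight loss is the triangle between the curves from Q_t to Q*: (1/2)(2.6667 - 2.4444)(2) = 0.2222.

0.22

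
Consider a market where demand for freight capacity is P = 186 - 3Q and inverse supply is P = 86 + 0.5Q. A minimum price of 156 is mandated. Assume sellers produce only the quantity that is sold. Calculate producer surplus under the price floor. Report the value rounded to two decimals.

Free-market equilibrium: 186 - 3Q = 86 + 0.5Q gives Q* = 28.5714, P* = 100.2857.
At the floor price 156, quantity demanded is (186 - 156)/3 = 10; demand is the short side, so Q = 10 trades at P = 156.
The supply price at Q = 10 is 91. PS is the trapezoid between 156 and supply over [0, 10]: (1/2)[(156 - 86) + (156 - 91)](10) = 675.

675.00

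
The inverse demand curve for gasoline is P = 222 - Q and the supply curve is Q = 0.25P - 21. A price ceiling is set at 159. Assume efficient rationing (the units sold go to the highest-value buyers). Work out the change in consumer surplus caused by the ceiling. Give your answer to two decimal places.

624.59

Rewriting supply in inverse form: P = 84 + 4Q.
Without the control, 222 - Q = 84 + 4Q so Q* = 27.6 and P* = 194.4.
At P = 159, sellers supply (159 - 84)/4 = 18.75 while buyers want more, so the quantity traded is 18.75 at price 159.
CS goes from (1/2)(27.6)(27.6) = 380.88 to 1005.4688 (computed as (222 - 159)(18.75) - (1/2)(1)(18.75)^2), a change of 624.5888.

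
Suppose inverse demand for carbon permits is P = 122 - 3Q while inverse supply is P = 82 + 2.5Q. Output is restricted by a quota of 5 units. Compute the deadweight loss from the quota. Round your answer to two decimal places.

Unrestricted equilibrium: Q* = (122 - 82)/(3 + 2.5) = 7.2727.
At Q = 5 the demand price is 122 - 3(5) = 107 and the supply price is 82 + 2.5(5) = 94.5.
DWL = (1/2)(gap between curves at 5) x (Q* - 5) = (1/2)(12.5)(2.2727) = 14.2045.

14.20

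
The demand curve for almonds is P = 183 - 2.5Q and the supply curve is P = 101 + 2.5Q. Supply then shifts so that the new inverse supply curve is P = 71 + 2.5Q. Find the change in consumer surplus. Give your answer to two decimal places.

Initial equilibrium: Q_0 = 16.4, P_0 = 142; CS_0 = (1/2)(16.4)(41) = 336.2, PS_0 = (1/2)(16.4)(41) = 336.2.
New equilibrium: 183 - 2.5Q = 71 + 2.5Q gives Q_1 = 22.4, P_1 = 127; CS_1 = 627.2, PS_1 = 627.2.
Change in consumer surplus = 627.2 - 336.2 = 291.

291.00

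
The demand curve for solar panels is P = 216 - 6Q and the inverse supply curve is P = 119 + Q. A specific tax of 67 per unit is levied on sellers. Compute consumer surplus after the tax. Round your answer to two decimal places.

55.10

Pre-tax equilibrium: 216 - 6Q = 119 + Q gives Q* = 13.8571, P* = 132.8571.
A tax on sellers shifts supply up by 67: 216 - 6Q = 119 + Q + 67, so Q_t = 4.2857. Buyers pay P_b = 190.2857; sellers receive P_s = P_b - 67 = 123.2857.
CS = (1/2)(Q_t)(216 - P_b) = (1/2)(4.2857)(25.7143) = 55.102.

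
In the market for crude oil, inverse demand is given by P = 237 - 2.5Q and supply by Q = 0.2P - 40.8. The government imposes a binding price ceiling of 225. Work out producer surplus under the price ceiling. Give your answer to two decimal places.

Rewriting supply in inverse form: P = 204 + 5Q.
Without the control, 237 - 2.5Q = 204 + 5Q so Q* = 4.4 and P* = 226.
At P = 225, sellers supply (225 - 204)/5 = 4.2 while buyers want more, so the quantity traded is 4.2 at price 225.
PS is the triangle above supply below 225: (1/2)(4.2)(225 - 204) = 44.1.

44.10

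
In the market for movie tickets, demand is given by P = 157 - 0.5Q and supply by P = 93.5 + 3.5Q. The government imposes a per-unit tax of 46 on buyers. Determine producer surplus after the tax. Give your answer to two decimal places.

Without the tax, 157 - 0.5Q = 93.5 + 3.5Q so Q* = 15.875 and P* = 149.0625.
With the tax, buyers' net willingness to pay falls by 46: (157 - 46) - 0.5Q = 93.5 + 3.5Q, so Q_t = 4.375. Buyers pay P_b = 154.8125; sellers receive P_s = P_b - 46 = 108.8125.
PS = (1/2)(Q_t)(P_s - 93.5) = (1/2)(4.375)(15.3125) = 33.4961.

33.50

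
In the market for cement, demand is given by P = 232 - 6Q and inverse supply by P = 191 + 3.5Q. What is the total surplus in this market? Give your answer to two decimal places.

88.47

Equilibrium: 232 - 6Q = 191 + 3.5Q, so Q* = 4.3158 and P* = 206.1053.
Total surplus is the full triangle between the curves from 0 to Q*: (1/2)(4.3158)(232 - 191) = 88.4737.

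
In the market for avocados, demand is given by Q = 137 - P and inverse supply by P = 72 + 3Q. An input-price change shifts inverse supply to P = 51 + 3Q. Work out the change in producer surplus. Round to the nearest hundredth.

Rewriting demand in inverse form: P = 137 - Q.
Initial equilibrium: Q_0 = 16.25, P_0 = 120.75; CS_0 = (1/2)(16.25)(16.25) = 132.0312, PS_0 = (1/2)(16.25)(48.75) = 396.0938.
New equilibrium: 137 - Q = 51 + 3Q gives Q_1 = 21.5, P_1 = 115.5; CS_1 = 231.125, PS_1 = 693.375.
Change in producer surplus = 693.375 - 396.0938 = 297.2812.

297.28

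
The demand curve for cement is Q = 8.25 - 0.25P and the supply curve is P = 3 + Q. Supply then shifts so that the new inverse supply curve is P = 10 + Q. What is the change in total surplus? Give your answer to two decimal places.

-37.10

Rewriting demand in inverse form: P = 33 - 4Q.
Initial equilibrium: Q_0 = 6, P_0 = 9; CS_0 = (1/2)(6)(24) = 72, PS_0 = (1/2)(6)(6) = 18.
New equilibrium: 33 - 4Q = 10 + Q gives Q_1 = 4.6, P_1 = 14.6; CS_1 = 42.32, PS_1 = 10.58.
Change in total surplus = (42.32 + 10.58) - (72 + 18) = -37.1.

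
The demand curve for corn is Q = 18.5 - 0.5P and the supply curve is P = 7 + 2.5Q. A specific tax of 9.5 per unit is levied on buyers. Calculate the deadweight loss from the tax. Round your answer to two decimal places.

Rewriting demand in inverse form: P = 37 - 2Q.
Pre-tax equilibrium: 37 - 2Q = 7 + 2.5Q gives Q* = 6.6667, P* = 23.6667.
A tax on buyers shifts demand down by 9.5: (37 - 9.5) - 2Q = 7 + 2.5Q, so Q_t = 4.5556. Buyers pay P_b = 27.8889; sellers receive P_s = P_b - 9.5 = 18.3889.
The welfare triangle lost has base Q* - Q_t = 2.1111 and height t = 9.5, so DWL = (1/2)(2.1111)(9.5) = 10.0278.

10.03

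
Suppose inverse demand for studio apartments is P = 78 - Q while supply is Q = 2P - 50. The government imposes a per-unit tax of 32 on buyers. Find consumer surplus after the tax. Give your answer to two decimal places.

98.00

Rewriting supply in inverse form: P = 25 + 0.5Q.
Without the tax, 78 - Q = 25 + 0.5Q so Q* = 35.3333 and P* = 42.6667.
A tax on buyers shifts demand down by 32: (78 - 32) - Q = 25 + 0.5Q, so Q_t = 14. Buyers pay P_b = 64; sellers receive P_s = P_b - 32 = 32.
Consumer surplus is the triangle under demand above P_b: (1/2)(14)(78 - 64) = 98.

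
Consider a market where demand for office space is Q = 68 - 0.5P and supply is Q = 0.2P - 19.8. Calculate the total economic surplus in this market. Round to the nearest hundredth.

97.79

Rewriting demand in inverse form: P = 136 - 2Q.
Rewriting supply in inverse form: P = 99 + 5Q.
Set 136 - 2Q = 99 + 5Q, which gives 37 = 7Q, so Q* = 5.2857 and P* = 136 - 2(5.2857) = 125.4286.
CS = (1/2)(5.2857)(10.5714) = 27.9388 and PS = (1/2)(5.2857)(26.4286) = 69.8469, so total surplus = 97.7857.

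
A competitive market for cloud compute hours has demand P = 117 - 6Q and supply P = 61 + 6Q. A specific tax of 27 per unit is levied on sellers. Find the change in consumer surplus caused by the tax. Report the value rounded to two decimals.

-47.81

Without the tax, 117 - 6Q = 61 + 6Q so Q* = 4.6667 and P* = 89.
A tax on sellers shifts supply up by 27: 117 - 6Q = 61 + 6Q + 27, so Q_t = 2.4167. Buyers pay P_b = 102.5; sellers receive P_s = P_b - 27 = 75.5.
CS falls from (1/2)(4.6667)(28) = 65.3333 to (1/2)(2.4167)(14.5) = 17.5208, a change of -47.8125.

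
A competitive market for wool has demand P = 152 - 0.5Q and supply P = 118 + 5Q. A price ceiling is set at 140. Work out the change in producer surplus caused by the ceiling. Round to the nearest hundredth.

Free-market equilibrium: 152 - 0.5Q = 118 + 5Q gives Q* = 6.1818, P* = 148.9091.
At P = 140, sellers supply (140 - 118)/5 = 4.4 while buyers want more, so the quantity traded is 4.4 at price 140.
PS goes from (1/2)(6.1818)(30.9091) = 95.5372 to 48.4 (computed as (140 - 118)(4.4) - (1/2)(5)(4.4)^2), a change of -47.1372.

-47.14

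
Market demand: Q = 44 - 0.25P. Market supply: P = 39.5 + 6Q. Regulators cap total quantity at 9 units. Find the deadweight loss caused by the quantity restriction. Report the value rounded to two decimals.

Rewriting demand in inverse form: P = 176 - 4Q.
Unrestricted equilibrium: Q* = (176 - 39.5)/(4 + 6) = 13.65.
At Q = 9 the demand price is 176 - 4(9) = 140 and the supply price is 39.5 + 6(9) = 93.5.
Deadweight loss is the triangle between the curves from 9 to 13.65: (1/2)(140 - 93.5)(13.65 - 9) = 108.1125.

108.11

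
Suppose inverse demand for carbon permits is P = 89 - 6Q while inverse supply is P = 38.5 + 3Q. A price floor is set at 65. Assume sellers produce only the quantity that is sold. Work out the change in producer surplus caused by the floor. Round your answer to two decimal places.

34.77

Without the control, 89 - 6Q = 38.5 + 3Q so Q* = 5.6111 and P* = 55.3333.
At P = 65, buyers demand (89 - 65)/6 = 4 while sellers would supply more, so the quantity traded is 4 at price 65.
PS goes from (1/2)(5.6111)(16.8333) = 47.2269 to 82 (computed as (65 - 38.5)(4) - (1/2)(3)(4)^2), a change of 34.7731.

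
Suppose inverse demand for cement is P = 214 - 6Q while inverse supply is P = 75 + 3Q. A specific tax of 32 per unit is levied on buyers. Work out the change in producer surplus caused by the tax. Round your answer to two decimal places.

-145.78

Without the tax, 214 - 6Q = 75 + 3Q so Q* = 15.4444 and P* = 121.3333.
A tax on buyers shifts demand down by 32: (214 - 32) - 6Q = 75 + 3Q, so Q_t = 11.8889. Buyers pay P_b = 142.6667; sellers receive P_s = P_b - 32 = 110.6667.
PS falls from (1/2)(15.4444)(46.3333) = 357.7963 to (1/2)(11.8889)(35.6667) = 212.0185, a change of -145.7778.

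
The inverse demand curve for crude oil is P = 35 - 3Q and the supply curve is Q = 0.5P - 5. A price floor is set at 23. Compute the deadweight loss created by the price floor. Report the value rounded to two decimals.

2.50

Rewriting supply in inverse form: P = 10 + 2Q.
Free-market equilibrium: 35 - 3Q = 10 + 2Q gives Q* = 5, P* = 20.
At P = 23, buyers demand (35 - 23)/3 = 4 while sellers would supply more, so the quantity traded is 4 at price 23.
At Q = 4 the demand price is 23 and the supply price is 18. Deadweight loss is the triangle between the curves from 4 to 5: (1/2)(23 - 18)(5 - 4) = 2.5.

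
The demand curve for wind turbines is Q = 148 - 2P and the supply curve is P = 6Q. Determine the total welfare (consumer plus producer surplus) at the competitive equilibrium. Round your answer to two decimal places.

421.23

Rewriting demand in inverse form: P = 74 - 0.5Q.
Equilibrium: 74 - 0.5Q = 6Q, so Q* = 11.3846 and P* = 68.3077.
Total surplus is the full triangle between the curves from 0 to Q*: (1/2)(11.3846)(74 - 0) = 421.2308.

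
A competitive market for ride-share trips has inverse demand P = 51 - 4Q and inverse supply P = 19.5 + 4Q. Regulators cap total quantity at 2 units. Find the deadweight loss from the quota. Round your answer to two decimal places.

Unrestricted equilibrium: Q* = (51 - 19.5)/(4 + 4) = 3.9375.
At Q = 2 the demand price is 51 - 4(2) = 43 and the supply price is 19.5 + 4(2) = 27.5.
DWL = (1/2)(gap between curves at 2) x (Q* - 2) = (1/2)(15.5)(1.9375) = 15.0156.

15.02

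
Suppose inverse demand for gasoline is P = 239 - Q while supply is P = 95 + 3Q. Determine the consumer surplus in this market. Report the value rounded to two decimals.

648.00

Equilibrium: 239 - Q = 95 + 3Q, so Q* = 36 and P* = 203.
CS is the area between the demand curve and P* from 0 to Q*: (1/2)(36)(36) = 648.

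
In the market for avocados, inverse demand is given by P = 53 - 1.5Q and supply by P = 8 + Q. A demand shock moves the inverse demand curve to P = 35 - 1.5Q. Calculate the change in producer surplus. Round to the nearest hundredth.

Initial equilibrium: Q_0 = 18, P_0 = 26; CS_0 = (1/2)(18)(27) = 243, PS_0 = (1/2)(18)(18) = 162.
New equilibrium: 35 - 1.5Q = 8 + Q gives Q_1 = 10.8, P_1 = 18.8; CS_1 = 87.48, PS_1 = 58.32.
Change in producer surplus = 58.32 - 162 = -103.68.

-103.68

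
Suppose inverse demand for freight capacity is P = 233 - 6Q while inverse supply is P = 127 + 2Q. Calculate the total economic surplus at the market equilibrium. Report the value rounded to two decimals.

702.25

Set 233 - 6Q = 127 + 2Q, which gives 106 = 8Q, so Q* = 13.25 and P* = 233 - 6(13.25) = 153.5.
CS = (1/2)(13.25)(79.5) = 526.6875 and PS = (1/2)(13.25)(26.5) = 175.5625, so total surplus = 702.25.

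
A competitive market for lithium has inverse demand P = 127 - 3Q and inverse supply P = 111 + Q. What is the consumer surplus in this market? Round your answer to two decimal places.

24.00

Set 127 - 3Q = 111 + Q, which gives 16 = 4Q, so Q* = 4 and P* = 127 - 3(4) = 115.
The demand choke price is 127, so CS = (1/2)(Q*)(127 - P*) = (1/2)(4)(12) = 24.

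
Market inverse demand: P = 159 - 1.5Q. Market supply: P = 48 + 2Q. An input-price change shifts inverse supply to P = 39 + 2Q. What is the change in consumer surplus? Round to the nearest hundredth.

Initial equilibrium: Q_0 = 31.7143, P_0 = 111.4286; CS_0 = (1/2)(31.7143)(47.5714) = 754.3469, PS_0 = (1/2)(31.7143)(63.4286) = 1005.7959.
New equilibrium: 159 - 1.5Q = 39 + 2Q gives Q_1 = 34.2857, P_1 = 107.5714; CS_1 = 881.6327, PS_1 = 1175.5102.
Change in consumer surplus = 881.6327 - 754.3469 = 127.2857.

127.29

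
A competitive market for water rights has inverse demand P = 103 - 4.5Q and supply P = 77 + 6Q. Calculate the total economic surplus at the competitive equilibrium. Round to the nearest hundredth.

32.19

Setting demand equal to supply, 26 = 10.5Q, so Q* = 2.4762 and P* = 91.8571.
CS = (1/2)(2.4762)(11.1429) = 13.7959 and PS = (1/2)(2.4762)(14.8571) = 18.3946, so total surplus = 32.1905.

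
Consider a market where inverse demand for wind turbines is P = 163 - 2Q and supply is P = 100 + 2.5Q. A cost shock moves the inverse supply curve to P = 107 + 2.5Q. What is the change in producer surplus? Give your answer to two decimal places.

Initial equilibrium: Q_0 = 14, P_0 = 135; CS_0 = (1/2)(14)(28) = 196, PS_0 = (1/2)(14)(35) = 245.
New equilibrium: 163 - 2Q = 107 + 2.5Q gives Q_1 = 12.4444, P_1 = 138.1111; CS_1 = 154.8642, PS_1 = 193.5802.
Change in producer surplus = 193.5802 - 245 = -51.4198.

-51.42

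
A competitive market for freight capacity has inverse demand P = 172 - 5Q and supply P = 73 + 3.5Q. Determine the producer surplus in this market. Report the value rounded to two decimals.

237.39

Setting demand equal to supply, 99 = 8.5Q, so Q* = 11.6471 and P* = 113.7647.
PS is the area between P* and the supply curve from 0 to Q*: (1/2)(11.6471)(40.7647) = 237.3945.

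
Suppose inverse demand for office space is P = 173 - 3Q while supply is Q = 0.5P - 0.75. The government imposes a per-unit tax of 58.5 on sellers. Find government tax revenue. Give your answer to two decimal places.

Rewriting supply in inverse form: P = 1.5 + 2Q.
Pre-tax equilibrium: 173 - 3Q = 1.5 + 2Q gives Q* = 34.3, P* = 70.1.
With the tax, sellers need 58.5 more per unit: 173 - 3Q = 1.5 + 2Q + 58.5, so Q_t = 22.6. Buyers pay P_b = 105.2; sellers receive P_s = P_b - 58.5 = 46.7.
Revenue is the tax times quantity traded: 58.5 x 22.6 = 1322.1.

1322.10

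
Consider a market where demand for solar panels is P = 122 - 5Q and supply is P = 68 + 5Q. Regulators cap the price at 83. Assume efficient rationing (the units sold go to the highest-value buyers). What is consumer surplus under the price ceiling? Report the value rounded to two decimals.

94.50

Free-market equilibrium: 122 - 5Q = 68 + 5Q gives Q* = 5.4, P* = 95.
At P = 83, sellers supply (83 - 68)/5 = 3 while buyers want more, so the quantity traded is 3 at price 83.
The demand price at Q = 3 is 107. CS is the trapezoid between demand and 83 over [0, 3]: (1/2)[(122 - 83) + (107 - 83)](3) = 94.5.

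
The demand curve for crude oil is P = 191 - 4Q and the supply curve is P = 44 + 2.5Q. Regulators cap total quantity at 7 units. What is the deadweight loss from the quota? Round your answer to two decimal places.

792.48

Without the quota, 191 - 4Q = 44 + 2.5Q gives Q* = 22.6154.
At Q = 7 the demand price is 191 - 4(7) = 163 and the supply price is 44 + 2.5(7) = 61.5.
Deadweight loss is the triangle between the curves from 7 to 22.6154: (1/2)(163 - 61.5)(22.6154 - 7) = 792.4808.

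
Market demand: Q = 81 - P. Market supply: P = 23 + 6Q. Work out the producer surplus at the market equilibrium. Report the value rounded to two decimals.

Rewriting demand in inverse form: P = 81 - Q.
Setting demand equal to supply, 58 = 7Q, so Q* = 8.2857 and P* = 72.7143.
Producer surplus is the triangle above supply below P*: (1/2)(8.2857)(72.7143 - 23) = (1/2)(8.2857)(49.7143) = 205.9592.

205.96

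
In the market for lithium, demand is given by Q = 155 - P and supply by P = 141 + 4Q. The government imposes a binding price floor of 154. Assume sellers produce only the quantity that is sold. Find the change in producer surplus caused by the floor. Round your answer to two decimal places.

-4.68

Rewriting demand in inverse form: P = 155 - Q.
Without the control, 155 - Q = 141 + 4Q so Q* = 2.8 and P* = 152.2.
At the floor price 154, quantity demanded is (155 - 154)/1 = 1; demand is the short side, so Q = 1 trades at P = 154.
PS goes from (1/2)(2.8)(11.2) = 15.68 to 11 (computed as (154 - 141)(1) - (1/2)(4)(1)^2), a change of -4.68.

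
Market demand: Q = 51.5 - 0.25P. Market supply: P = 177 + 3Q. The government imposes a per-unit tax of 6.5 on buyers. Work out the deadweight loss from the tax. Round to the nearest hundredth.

Rewriting demand in inverse form: P = 206 - 4Q.
Pre-tax equilibrium: 206 - 4Q = 177 + 3Q gives Q* = 4.1429, P* = 189.4286.
With the tax, buyers' net willingness to pay falls by 6.5: (206 - 6.5) - 4Q = 177 + 3Q, so Q_t = 3.2143. Buyers pay P_b = 193.1429; sellers receive P_s = P_b - 6.5 = 186.6429.
The welfare triangle lost has base Q* - Q_t = 0.9286 and height t = 6.5, so DWL = (1/2)(0.9286)(6.5) = 3.0179.

3.02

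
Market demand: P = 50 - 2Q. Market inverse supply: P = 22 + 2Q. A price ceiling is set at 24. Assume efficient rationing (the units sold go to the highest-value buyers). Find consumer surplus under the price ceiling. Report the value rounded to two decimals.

Free-market equilibrium: 50 - 2Q = 22 + 2Q gives Q* = 7, P* = 36.
At P = 24, sellers supply (24 - 22)/2 = 1 while buyers want more, so the quantity traded is 1 at price 24.
The demand price at Q = 1 is 48. CS is the trapezoid between demand and 24 over [0, 1]: (1/2)[(50 - 24) + (48 - 24)](1) = 25.

25.00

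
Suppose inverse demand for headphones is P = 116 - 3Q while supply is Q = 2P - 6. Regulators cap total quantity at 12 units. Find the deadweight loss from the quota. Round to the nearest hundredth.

Rewriting supply in inverse form: P = 3 + 0.5Q.
Unrestricted equilibrium: Q* = (116 - 3)/(3 + 0.5) = 32.2857.
At Q = 12 the demand price is 116 - 3(12) = 80 and the supply price is 3 + 0.5(12) = 9.
Deadweight loss is the triangle between the curves from 12 to 32.2857: (1/2)(80 - 9)(32.2857 - 12) = 720.1429.

720.14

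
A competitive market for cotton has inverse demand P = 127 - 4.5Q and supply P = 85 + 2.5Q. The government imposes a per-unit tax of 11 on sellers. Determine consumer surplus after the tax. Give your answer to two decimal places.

Pre-tax equilibrium: 127 - 4.5Q = 85 + 2.5Q gives Q* = 6, P* = 100.
With the tax, sellers need 11 more per unit: 127 - 4.5Q = 85 + 2.5Q + 11, so Q_t = 4.4286. Buyers pay P_b = 107.0714; sellers receive P_s = P_b - 11 = 96.0714.
CS = (1/2)(Q_t)(127 - P_b) = (1/2)(4.4286)(19.9286) = 44.1276.

44.13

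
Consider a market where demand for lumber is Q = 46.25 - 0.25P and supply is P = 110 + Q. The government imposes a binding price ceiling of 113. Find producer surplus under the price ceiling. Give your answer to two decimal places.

4.50

Rewriting demand in inverse form: P = 185 - 4Q.
Without the control, 185 - 4Q = 110 + Q so Q* = 15 and P* = 125.
At the ceiling price 113, quantity supplied is (113 - 110)/1 = 3; supply is the short side, so Q = 3 trades at P = 113.
PS is the triangle above supply below 113: (1/2)(3)(113 - 110) = 4.5.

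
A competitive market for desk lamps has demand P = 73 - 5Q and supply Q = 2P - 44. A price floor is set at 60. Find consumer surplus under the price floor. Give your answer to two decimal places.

16.90

Rewriting supply in inverse form: P = 22 + 0.5Q.
Without the control, 73 - 5Q = 22 + 0.5Q so Q* = 9.2727 and P* = 26.6364.
At the floor price 60, quantity demanded is (73 - 60)/5 = 2.6; demand is the short side, so Q = 2.6 trades at P = 60.
CS is the triangle under demand above 60: (1/2)(2.6)(73 - 60) = 16.9.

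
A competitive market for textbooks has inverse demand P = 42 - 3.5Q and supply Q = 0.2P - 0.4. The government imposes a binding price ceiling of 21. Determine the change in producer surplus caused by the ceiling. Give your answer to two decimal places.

Rewriting supply in inverse form: P = 2 + 5Q.
Without the control, 42 - 3.5Q = 2 + 5Q so Q* = 4.7059 and P* = 25.5294.
At the ceiling price 21, quantity supplied is (21 - 2)/5 = 3.8; supply is the short side, so Q = 3.8 trades at P = 21.
PS goes from (1/2)(4.7059)(23.5294) = 55.3633 to 36.1 (computed as (21 - 2)(3.8) - (1/2)(5)(3.8)^2), a change of -19.2633.

-19.26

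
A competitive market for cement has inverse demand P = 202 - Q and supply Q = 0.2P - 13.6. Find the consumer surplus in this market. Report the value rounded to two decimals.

Rewriting supply in inverse form: P = 68 + 5Q.
Set 202 - Q = 68 + 5Q, which gives 134 = 6Q, so Q* = 22.3333 and P* = 202 - (22.3333) = 179.6667.
CS is the area between the demand curve and P* from 0 to Q*: (1/2)(22.3333)(22.3333) = 249.3889.

249.39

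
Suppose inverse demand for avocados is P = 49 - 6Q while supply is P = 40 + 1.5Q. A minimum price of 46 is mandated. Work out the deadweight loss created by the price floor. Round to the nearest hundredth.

Free-market equilibrium: 49 - 6Q = 40 + 1.5Q gives Q* = 1.2, P* = 41.8.
At the floor price 46, quantity demanded is (49 - 46)/6 = 0.5; demand is the short side, so Q = 0.5 trades at P = 46.
At Q = 0.5 the demand price is 46 and the supply price is 40.75. Deadweight loss is the triangle between the curves from 0.5 to 1.2: (1/2)(46 - 40.75)(1.2 - 0.5) = 1.8375.

1.84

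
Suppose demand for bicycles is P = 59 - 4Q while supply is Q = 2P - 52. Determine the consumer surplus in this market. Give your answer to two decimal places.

Rewriting supply in inverse form: P = 26 + 0.5Q.
Setting demand equal to supply, 33 = 4.5Q, so Q* = 7.3333 and P* = 29.6667.
Consumer surplus is the triangle under demand above P*: (1/2)(7.3333)(59 - 29.6667) = (1/2)(7.3333)(29.3333) = 107.5556.

107.56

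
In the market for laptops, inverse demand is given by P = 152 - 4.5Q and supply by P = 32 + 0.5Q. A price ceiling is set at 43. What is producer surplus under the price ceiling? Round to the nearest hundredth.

Free-market equilibrium: 152 - 4.5Q = 32 + 0.5Q gives Q* = 24, P* = 44.
At P = 43, sellers supply (43 - 32)/0.5 = 22 while buyers want more, so the quantity traded is 22 at price 43.
PS is the triangle above supply below 43: (1/2)(22)(43 - 32) = 121.

121.00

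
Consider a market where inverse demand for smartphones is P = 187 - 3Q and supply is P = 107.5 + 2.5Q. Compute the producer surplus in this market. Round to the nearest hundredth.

261.17

Set 187 - 3Q = 107.5 + 2.5Q, which gives 79.5 = 5.5Q, so Q* = 14.4545 and P* = 187 - 3(14.4545) = 143.6364.
Producer surplus is the triangle above supply below P*: (1/2)(14.4545)(143.6364 - 107.5) = (1/2)(14.4545)(36.1364) = 261.1674.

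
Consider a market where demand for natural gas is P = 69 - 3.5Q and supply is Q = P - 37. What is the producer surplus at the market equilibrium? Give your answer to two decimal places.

Rewriting supply in inverse form: P = 37 + Q.
Set 69 - 3.5Q = 37 + Q, which gives 32 = 4.5Q, so Q* = 7.1111 and P* = 69 - 3.5(7.1111) = 44.1111.
The supply curve's price intercept is 37, so PS = (1/2)(Q*)(P* - 37) = (1/2)(7.1111)(7.1111) = 25.284.

25.28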